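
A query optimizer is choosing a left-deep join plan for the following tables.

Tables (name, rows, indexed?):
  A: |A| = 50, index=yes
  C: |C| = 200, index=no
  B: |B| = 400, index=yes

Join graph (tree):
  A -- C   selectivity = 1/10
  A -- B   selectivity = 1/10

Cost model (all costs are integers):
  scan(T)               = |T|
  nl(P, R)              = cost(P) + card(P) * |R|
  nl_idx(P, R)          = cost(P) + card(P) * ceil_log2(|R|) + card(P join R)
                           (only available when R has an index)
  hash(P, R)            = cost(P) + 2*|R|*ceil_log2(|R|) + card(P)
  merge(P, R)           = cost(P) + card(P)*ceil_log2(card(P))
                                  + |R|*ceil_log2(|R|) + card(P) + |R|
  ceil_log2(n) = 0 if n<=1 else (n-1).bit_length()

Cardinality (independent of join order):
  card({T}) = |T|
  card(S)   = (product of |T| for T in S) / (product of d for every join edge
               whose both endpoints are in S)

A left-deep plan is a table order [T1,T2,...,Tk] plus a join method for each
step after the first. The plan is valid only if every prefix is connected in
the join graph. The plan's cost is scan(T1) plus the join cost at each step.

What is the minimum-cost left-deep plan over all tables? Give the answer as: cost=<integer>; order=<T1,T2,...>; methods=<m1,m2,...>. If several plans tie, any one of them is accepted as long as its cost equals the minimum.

cost=6600; order=B,A,C; methods=hash,hash

Selinger DP (subsets sized 1..n):
  {A}: scan cost=50, card=50
  {C}: scan cost=200, card=200
  {B}: scan cost=400, card=400
  {AC}: card=1000; try (A,hash)→1000, (C,merge)→2200, (A,merge)→2350, (A,nl_idx)→2400, (C,hash)→3300, (C,nl)→10050 …(+1); best=1000 via (A,hash)
  {AB}: card=2000; try (A,hash)→1400, (B,nl_idx)→2500, (B,merge)→4400, (A,merge)→4750, (A,nl_idx)→4800, (B,hash)→7300 …(+2); best=1400 via (A,hash)
  {ABC}: card=40000; try (C,hash)→6600, (B,hash)→9200, (B,merge)→16000, (C,merge)→27200, (B,nl_idx)→50000, (B,nl)→401000 …(+1); best=6600 via (C,hash)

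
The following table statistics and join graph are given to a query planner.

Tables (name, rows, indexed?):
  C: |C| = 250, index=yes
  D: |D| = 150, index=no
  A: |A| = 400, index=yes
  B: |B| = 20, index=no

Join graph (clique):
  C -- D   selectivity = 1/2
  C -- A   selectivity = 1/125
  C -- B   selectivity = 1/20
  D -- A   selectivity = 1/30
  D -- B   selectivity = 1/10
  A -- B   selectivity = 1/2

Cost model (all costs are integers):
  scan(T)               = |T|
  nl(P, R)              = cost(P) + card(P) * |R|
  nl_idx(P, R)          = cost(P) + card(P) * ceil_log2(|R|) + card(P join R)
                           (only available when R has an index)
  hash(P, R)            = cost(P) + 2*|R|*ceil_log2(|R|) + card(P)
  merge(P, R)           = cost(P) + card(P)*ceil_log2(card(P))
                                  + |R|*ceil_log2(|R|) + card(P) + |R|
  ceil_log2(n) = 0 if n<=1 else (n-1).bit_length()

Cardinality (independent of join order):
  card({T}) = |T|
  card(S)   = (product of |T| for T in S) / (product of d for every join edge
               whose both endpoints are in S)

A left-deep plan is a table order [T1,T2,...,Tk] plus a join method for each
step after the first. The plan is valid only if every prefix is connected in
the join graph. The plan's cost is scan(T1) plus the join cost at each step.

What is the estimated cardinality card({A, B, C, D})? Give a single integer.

Tables in S: A(400), B(20), C(250), D(150)
Edges inside S: C-D(d=2), C-A(d=125), C-B(d=20), D-A(d=30), D-B(d=10), A-B(d=2)
numerator = 400 * 20 * 250 * 150 = 300000000
denominator = 2 * 125 * 20 * 30 * 10 * 2 = 3000000
card(S) = 300000000 / 3000000 = 100

100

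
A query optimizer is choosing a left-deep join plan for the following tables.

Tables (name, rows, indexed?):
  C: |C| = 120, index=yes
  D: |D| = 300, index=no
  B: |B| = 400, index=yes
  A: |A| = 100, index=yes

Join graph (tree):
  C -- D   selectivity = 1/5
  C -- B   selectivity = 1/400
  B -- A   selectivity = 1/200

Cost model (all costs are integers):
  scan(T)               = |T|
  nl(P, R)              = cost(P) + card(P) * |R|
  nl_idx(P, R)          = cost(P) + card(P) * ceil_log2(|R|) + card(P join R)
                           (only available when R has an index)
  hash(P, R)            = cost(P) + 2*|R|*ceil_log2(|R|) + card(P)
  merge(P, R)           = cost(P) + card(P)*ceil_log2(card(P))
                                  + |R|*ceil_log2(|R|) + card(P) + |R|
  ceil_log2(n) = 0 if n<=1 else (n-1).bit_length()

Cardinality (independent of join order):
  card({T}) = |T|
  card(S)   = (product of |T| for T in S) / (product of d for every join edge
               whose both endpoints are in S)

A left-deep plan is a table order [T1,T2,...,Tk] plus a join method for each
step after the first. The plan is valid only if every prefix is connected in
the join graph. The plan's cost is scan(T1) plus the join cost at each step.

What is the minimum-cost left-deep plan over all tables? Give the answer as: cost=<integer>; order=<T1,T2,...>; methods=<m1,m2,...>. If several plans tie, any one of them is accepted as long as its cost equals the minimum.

Selinger DP (subsets sized 1..n):
  {C}: scan cost=120, card=120
  {D}: scan cost=300, card=300
  {B}: scan cost=400, card=400
  {A}: scan cost=100, card=100
  {CD}: card=7200; try (C,hash)→2280, (D,merge)→4080, (C,merge)→4260, (D,hash)→5640, (C,nl_idx)→9600, (D,nl)→36120 …(+1); best=2280 via (C,hash)
  {BC}: card=120; try (B,nl_idx)→1320, (C,hash)→2480, (C,nl_idx)→3320, (B,merge)→5080, (C,merge)→5360, (B,hash)→7440 …(+2); best=1320 via (B,nl_idx)
  {AB}: card=200; try (B,nl_idx)→1200, (A,hash)→2200, (A,nl_idx)→3400, (B,merge)→4900, (A,merge)→5200, (B,hash)→7400 …(+2); best=1200 via (B,nl_idx)
  {BCD}: card=7200; try (D,merge)→5280, (D,hash)→6840, (B,hash)→16680, (D,nl)→37320, (B,nl_idx)→74280, (B,merge)→107080 …(+1); best=5280 via (D,merge)
  {ABC}: card=60; try (A,nl_idx)→2220, (C,nl_idx)→2660, (A,hash)→2840, (C,hash)→3080, (A,merge)→3080, (C,merge)→3960 …(+2); best=2220 via (A,nl_idx)
  {ABCD}: card=3600; try (D,merge)→5640, (D,hash)→7680, (A,hash)→13880, (D,nl)→20220, (A,nl_idx)→59280, (A,merge)→106880 …(+1); best=5640 via (D,merge)

cost=5640; order=C,B,A,D; methods=nl_idx,nl_idx,merge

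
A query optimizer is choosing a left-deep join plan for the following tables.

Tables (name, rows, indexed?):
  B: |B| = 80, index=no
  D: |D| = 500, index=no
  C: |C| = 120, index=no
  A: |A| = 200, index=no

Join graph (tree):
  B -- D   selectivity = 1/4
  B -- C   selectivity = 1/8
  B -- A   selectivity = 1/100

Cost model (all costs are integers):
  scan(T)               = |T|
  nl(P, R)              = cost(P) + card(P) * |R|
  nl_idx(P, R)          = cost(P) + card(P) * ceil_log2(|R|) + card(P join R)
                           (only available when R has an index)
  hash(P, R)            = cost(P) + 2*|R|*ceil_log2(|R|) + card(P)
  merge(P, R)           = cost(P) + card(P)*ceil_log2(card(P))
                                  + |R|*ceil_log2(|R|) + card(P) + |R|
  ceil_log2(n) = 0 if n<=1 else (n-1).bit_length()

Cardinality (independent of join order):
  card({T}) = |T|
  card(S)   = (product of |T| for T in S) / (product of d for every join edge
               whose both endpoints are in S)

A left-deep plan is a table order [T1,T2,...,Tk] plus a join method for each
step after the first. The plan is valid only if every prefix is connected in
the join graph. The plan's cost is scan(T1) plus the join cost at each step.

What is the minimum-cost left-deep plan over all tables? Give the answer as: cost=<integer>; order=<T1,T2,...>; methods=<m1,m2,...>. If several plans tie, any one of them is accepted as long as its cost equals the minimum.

Selinger DP (subsets sized 1..n):
  {B}: scan cost=80, card=80
  {D}: scan cost=500, card=500
  {C}: scan cost=120, card=120
  {A}: scan cost=200, card=200
  {BD}: card=10000; try (B,hash)→2120, (D,merge)→5720, (B,merge)→6140, (D,hash)→9160, (D,nl)→40080, (B,nl)→40500; best=2120 via (B,hash)
  {BC}: card=1200; try (B,hash)→1360, (C,merge)→1680, (B,merge)→1720, (C,hash)→1840, (C,nl)→9680, (B,nl)→9720; best=1360 via (B,hash)
  {AB}: card=160; try (B,hash)→1520, (A,merge)→2520, (B,merge)→2640, (A,hash)→3360, (A,nl)→16080, (B,nl)→16200; best=1520 via (B,hash)
  {BCD}: card=150000; try (D,hash)→11560, (C,hash)→13800, (D,merge)→20760, (C,merge)→153080, (D,nl)→601360, (C,nl)→1202120; best=11560 via (D,hash)
  {ABD}: card=20000; try (D,merge)→7960, (D,hash)→10680, (A,hash)→15320, (D,nl)→81520, (A,merge)→153920, (A,nl)→2002120; best=7960 via (D,merge)
  {ABC}: card=2400; try (C,hash)→3360, (C,merge)→3920, (A,hash)→5760, (A,merge)→17560, (C,nl)→20720, (A,nl)→241360; best=3360 via (C,hash)
  {ABCD}: card=300000; try (D,hash)→14760, (C,hash)→29640, (D,merge)→39560, (A,hash)→164760, (C,merge)→328920, (D,nl)→1203360 …(+3); best=14760 via (D,hash)

cost=14760; order=A,B,C,D; methods=hash,hash,hash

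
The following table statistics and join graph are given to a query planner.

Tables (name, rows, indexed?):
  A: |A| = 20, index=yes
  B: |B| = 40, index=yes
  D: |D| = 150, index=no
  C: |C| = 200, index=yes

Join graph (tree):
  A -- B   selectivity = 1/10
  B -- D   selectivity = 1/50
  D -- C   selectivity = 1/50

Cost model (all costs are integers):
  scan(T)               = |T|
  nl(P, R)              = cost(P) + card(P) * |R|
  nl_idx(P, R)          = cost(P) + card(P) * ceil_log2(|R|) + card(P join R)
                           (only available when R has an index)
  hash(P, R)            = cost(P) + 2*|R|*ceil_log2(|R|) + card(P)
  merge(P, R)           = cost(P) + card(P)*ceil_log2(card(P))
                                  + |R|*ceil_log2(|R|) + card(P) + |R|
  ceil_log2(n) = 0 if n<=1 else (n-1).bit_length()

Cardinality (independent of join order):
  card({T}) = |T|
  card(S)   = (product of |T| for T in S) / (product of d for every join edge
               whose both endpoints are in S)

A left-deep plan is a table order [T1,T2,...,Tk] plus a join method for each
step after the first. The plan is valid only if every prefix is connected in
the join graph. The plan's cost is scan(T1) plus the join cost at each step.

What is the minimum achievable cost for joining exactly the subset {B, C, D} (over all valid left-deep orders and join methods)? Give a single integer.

Selinger DP over subsets of {B,C,D}:
  {B}: scan cost=40, card=40
  {D}: scan cost=150, card=150
  {C}: scan cost=200, card=200
  {BD}: card=120; try (B,hash)→780, (B,nl_idx)→1170, (D,merge)→1670, (B,merge)→1780, (D,hash)→2480, (D,nl)→6040 …(+1); best=780 via (B,hash)
  {CD}: card=600; try (C,nl_idx)→1950, (D,hash)→2800, (C,merge)→3300, (D,merge)→3350, (C,hash)→3500, (C,nl)→30150 …(+1); best=1950 via (C,nl_idx)
  {BCD}: card=480; try (C,nl_idx)→2220, (B,hash)→3030, (C,merge)→3540, (C,hash)→4100, (B,nl_idx)→6030, (B,merge)→8830 …(+2); best=2220 via (C,nl_idx)

2220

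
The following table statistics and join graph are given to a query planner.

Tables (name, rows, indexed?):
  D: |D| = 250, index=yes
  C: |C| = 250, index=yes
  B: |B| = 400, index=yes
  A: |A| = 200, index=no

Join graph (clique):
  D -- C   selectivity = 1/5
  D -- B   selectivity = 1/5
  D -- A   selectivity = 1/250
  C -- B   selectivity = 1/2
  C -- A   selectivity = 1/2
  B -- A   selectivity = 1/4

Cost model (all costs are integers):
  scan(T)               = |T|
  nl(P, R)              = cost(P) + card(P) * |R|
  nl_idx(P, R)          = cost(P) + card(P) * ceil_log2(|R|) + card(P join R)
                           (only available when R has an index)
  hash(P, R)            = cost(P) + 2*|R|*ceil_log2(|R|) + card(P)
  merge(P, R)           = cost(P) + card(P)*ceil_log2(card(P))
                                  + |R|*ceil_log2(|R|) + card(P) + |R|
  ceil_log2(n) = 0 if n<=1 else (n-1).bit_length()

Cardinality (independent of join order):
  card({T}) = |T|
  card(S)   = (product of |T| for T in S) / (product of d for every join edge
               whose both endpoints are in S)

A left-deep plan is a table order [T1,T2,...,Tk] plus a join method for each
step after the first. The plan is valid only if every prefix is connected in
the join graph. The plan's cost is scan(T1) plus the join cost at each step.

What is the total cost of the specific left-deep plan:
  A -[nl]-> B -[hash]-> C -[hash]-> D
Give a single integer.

step 1: scan A: cost=200, card=200
step 2: join B via nl
    card(P join B) = 200*400/(4) = 20000
    cost = 200 + 200*400 = 80200
step 3: join C via hash
    card(P join C) = 20000*250/(2*2) = 1250000
    cost = 80200 + 2*250*8 + 20000 = 104200
step 4: join D via hash
    card(P join D) = 1250000*250/(5*5*250) = 50000
    cost = 104200 + 2*250*8 + 1250000 = 1358200

1358200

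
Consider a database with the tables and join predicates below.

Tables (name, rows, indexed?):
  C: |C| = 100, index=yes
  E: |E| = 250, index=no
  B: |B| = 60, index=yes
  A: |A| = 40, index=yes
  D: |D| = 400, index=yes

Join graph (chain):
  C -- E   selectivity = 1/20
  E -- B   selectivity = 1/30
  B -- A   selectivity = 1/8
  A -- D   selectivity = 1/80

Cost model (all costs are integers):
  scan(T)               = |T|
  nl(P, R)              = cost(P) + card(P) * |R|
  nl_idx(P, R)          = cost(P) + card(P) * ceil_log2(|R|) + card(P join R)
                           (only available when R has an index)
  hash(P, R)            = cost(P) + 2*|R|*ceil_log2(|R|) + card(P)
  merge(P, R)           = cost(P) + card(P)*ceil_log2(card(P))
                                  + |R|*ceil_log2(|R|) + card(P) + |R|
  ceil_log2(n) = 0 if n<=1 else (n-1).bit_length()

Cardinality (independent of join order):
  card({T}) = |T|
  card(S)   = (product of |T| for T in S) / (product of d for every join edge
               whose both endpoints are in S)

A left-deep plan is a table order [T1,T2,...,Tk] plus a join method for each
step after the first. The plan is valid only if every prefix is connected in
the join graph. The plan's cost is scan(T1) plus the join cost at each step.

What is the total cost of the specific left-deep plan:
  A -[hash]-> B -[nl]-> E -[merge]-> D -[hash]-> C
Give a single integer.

step 1: scan A: cost=40, card=40
step 2: join B via hash
    card(P join B) = 40*60/(8) = 300
    cost = 40 + 2*60*6 + 40 = 800
step 3: join E via nl
    card(P join E) = 300*250/(30) = 2500
    cost = 800 + 300*250 = 75800
step 4: join D via merge
    card(P join D) = 2500*400/(80) = 12500
    cost = 75800 + 2500*12 + 400*9 + 2500 + 400 = 112300
step 5: join C via hash
    card(P join C) = 12500*100/(20) = 62500
    cost = 112300 + 2*100*7 + 12500 = 126200

126200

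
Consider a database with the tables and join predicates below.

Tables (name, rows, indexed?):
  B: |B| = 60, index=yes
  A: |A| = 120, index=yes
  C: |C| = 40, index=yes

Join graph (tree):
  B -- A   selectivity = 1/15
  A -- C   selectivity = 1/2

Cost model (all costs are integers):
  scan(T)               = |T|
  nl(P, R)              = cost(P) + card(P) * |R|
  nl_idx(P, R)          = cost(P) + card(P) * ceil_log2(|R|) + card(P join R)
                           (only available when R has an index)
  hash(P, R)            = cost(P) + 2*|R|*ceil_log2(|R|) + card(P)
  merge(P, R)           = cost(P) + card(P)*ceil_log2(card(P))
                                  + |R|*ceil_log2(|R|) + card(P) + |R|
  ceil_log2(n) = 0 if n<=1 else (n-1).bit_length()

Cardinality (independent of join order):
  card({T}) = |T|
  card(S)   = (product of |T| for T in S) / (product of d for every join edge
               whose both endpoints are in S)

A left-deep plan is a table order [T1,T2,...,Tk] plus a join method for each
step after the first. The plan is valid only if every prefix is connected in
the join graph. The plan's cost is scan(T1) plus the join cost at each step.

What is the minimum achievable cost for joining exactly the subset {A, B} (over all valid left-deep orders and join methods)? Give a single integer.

960

Selinger DP over subsets of {A,B}:
  {B}: scan cost=60, card=60
  {A}: scan cost=120, card=120
  {AB}: card=480; try (B,hash)→960, (A,nl_idx)→960, (B,nl_idx)→1320, (A,merge)→1440, (B,merge)→1500, (A,hash)→1800 …(+2); best=960 via (B,hash)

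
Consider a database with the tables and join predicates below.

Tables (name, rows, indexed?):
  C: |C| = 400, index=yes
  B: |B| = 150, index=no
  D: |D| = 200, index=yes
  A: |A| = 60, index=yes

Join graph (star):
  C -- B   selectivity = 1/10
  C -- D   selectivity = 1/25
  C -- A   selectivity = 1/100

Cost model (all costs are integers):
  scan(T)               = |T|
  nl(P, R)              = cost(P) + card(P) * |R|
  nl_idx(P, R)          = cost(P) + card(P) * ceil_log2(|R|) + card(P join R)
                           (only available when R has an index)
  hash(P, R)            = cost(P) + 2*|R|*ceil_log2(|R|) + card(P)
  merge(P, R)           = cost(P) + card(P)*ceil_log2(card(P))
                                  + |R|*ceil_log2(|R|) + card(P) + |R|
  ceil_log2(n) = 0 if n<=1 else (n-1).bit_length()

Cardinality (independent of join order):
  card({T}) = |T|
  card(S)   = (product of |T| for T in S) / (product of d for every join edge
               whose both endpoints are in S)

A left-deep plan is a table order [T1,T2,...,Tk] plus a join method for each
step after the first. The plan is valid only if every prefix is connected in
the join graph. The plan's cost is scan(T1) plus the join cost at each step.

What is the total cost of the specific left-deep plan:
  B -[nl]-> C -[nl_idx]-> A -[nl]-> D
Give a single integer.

step 1: scan B: cost=150, card=150
step 2: join C via nl
    card(P join C) = 150*400/(10) = 6000
    cost = 150 + 150*400 = 60150
step 3: join A via nl_idx
    card(P join A) = 6000*60/(100) = 3600
    cost = 60150 + 6000*6 + 3600 = 99750
step 4: join D via nl
    card(P join D) = 3600*200/(25) = 28800
    cost = 99750 + 3600*200 = 819750

819750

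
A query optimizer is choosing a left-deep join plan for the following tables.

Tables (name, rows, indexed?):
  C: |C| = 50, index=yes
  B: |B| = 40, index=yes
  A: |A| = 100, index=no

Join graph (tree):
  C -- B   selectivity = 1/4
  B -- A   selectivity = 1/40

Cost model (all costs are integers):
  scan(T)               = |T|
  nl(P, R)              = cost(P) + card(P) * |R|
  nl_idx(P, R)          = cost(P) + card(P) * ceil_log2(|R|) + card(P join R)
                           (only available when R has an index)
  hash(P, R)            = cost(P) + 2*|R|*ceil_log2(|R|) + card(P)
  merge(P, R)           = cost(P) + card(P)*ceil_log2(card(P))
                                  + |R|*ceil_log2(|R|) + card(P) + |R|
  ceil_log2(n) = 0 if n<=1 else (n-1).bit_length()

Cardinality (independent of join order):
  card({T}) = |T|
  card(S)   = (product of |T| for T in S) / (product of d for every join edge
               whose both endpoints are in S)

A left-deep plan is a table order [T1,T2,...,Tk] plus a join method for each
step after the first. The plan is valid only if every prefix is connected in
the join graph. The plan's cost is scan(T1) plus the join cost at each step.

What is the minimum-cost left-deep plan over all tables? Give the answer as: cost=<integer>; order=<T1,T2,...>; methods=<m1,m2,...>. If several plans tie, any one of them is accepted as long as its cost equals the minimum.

Selinger DP (subsets sized 1..n):
  {C}: scan cost=50, card=50
  {B}: scan cost=40, card=40
  {A}: scan cost=100, card=100
  {BC}: card=500; try (B,hash)→580, (C,merge)→670, (C,hash)→680, (B,merge)→680, (C,nl_idx)→780, (B,nl_idx)→850 …(+2); best=580 via (B,hash)
  {AB}: card=100; try (B,hash)→680, (B,nl_idx)→800, (A,merge)→1120, (B,merge)→1180, (A,hash)→1480, (A,nl)→4040 …(+1); best=680 via (B,hash)
  {ABC}: card=1250; try (C,hash)→1380, (C,merge)→1830, (A,hash)→2480, (C,nl_idx)→2530, (C,nl)→5680, (A,merge)→6380 …(+1); best=1380 via (C,hash)

cost=1380; order=A,B,C; methods=hash,hash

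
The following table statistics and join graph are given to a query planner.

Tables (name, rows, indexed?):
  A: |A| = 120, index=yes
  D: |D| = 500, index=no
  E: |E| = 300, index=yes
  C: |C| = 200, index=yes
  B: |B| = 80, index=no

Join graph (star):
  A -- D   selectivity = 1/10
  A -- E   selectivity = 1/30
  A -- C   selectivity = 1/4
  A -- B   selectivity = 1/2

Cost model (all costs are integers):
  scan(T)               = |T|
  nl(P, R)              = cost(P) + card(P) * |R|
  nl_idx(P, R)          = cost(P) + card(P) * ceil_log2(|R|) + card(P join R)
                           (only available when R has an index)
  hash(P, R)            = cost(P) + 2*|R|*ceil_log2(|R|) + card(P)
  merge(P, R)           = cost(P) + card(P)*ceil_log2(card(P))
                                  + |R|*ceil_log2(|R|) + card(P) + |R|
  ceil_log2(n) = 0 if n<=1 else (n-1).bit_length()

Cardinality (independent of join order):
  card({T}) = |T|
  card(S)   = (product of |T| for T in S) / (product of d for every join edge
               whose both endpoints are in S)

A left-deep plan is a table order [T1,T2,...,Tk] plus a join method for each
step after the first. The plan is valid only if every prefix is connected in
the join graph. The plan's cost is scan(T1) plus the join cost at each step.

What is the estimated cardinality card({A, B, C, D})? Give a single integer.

Tables in S: A(120), B(80), C(200), D(500)
Edges inside S: A-D(d=10), A-C(d=4), A-B(d=2)
numerator = 120 * 80 * 200 * 500 = 960000000
denominator = 10 * 4 * 2 = 80
card(S) = 960000000 / 80 = 12000000

12000000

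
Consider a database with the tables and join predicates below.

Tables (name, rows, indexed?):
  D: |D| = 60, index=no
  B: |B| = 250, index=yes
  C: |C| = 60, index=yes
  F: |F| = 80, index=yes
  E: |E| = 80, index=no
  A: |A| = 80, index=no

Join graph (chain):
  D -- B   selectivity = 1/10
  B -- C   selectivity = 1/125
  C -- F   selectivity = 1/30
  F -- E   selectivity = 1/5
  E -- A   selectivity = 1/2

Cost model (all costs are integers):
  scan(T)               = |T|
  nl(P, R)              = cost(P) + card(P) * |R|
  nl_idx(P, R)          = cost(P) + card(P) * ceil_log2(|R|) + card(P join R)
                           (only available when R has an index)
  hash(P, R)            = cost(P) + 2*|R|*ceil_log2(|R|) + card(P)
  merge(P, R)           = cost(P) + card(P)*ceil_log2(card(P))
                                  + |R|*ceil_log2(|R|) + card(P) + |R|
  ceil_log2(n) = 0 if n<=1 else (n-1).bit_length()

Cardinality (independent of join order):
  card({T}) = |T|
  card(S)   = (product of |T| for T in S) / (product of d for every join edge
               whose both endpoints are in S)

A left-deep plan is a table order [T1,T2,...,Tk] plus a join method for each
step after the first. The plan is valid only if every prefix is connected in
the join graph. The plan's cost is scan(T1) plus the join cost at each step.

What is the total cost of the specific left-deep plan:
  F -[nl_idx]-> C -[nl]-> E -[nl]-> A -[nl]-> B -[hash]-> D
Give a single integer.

26023840

step 1: scan F: cost=80, card=80
step 2: join C via nl_idx
    card(P join C) = 80*60/(30) = 160
    cost = 80 + 80*6 + 160 = 720
step 3: join E via nl
    card(P join E) = 160*80/(5) = 2560
    cost = 720 + 160*80 = 13520
step 4: join A via nl
    card(P join A) = 2560*80/(2) = 102400
    cost = 13520 + 2560*80 = 218320
step 5: join B via nl
    card(P join B) = 102400*250/(125) = 204800
    cost = 218320 + 102400*250 = 25818320
step 6: join D via hash
    card(P join D) = 204800*60/(10) = 1228800
    cost = 25818320 + 2*60*6 + 204800 = 26023840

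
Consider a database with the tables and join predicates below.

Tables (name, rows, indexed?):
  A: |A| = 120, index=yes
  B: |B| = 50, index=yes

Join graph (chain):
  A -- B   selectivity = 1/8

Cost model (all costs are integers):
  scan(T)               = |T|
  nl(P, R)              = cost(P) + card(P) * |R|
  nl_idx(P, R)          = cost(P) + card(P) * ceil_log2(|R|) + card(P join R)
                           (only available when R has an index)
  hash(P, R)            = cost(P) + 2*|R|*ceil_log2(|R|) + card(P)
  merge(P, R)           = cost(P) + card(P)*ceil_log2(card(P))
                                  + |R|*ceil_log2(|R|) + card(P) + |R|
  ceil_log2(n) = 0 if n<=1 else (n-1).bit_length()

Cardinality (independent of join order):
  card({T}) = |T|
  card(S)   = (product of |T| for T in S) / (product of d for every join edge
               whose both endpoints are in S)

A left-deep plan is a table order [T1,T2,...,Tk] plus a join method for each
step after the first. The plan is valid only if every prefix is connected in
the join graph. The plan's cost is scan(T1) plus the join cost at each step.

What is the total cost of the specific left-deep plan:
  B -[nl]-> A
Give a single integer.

6050

step 1: scan B: cost=50, card=50
step 2: join A via nl
    card(P join A) = 50*120/(8) = 750
    cost = 50 + 50*120 = 6050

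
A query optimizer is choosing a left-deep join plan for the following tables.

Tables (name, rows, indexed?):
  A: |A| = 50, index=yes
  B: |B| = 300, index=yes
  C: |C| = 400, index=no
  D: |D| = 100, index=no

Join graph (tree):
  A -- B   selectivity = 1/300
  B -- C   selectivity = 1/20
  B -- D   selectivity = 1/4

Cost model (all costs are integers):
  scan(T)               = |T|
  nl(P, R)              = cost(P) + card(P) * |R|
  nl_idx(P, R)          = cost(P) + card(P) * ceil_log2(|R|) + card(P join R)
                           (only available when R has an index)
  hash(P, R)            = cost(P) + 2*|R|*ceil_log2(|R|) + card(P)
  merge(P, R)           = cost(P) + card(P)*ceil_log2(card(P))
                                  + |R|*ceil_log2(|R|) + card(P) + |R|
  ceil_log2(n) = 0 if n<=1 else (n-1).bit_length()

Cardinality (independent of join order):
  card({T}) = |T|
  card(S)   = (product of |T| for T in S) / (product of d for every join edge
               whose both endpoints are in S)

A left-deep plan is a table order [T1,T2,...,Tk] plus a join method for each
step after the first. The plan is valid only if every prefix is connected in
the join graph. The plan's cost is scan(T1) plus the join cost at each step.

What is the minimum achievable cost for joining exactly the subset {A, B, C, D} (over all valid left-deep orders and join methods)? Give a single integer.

7300

Selinger DP over subsets of {A,B,C,D}:
  {A}: scan cost=50, card=50
  {B}: scan cost=300, card=300
  {C}: scan cost=400, card=400
  {D}: scan cost=100, card=100
  {AB}: card=50; try (B,nl_idx)→550, (A,hash)→1200, (A,nl_idx)→2150, (B,merge)→3400, (A,merge)→3650, (B,hash)→5500 …(+2); best=550 via (B,nl_idx)
  {BC}: card=6000; try (B,hash)→6200, (C,merge)→7300, (B,merge)→7400, (C,hash)→7800, (B,nl_idx)→10000, (C,nl)→120300 …(+1); best=6200 via (B,hash)
  {BD}: card=7500; try (D,hash)→2000, (B,merge)→3900, (D,merge)→4100, (B,hash)→5600, (B,nl_idx)→8500, (B,nl)→30100 …(+1); best=2000 via (D,hash)
  {ABC}: card=1000; try (C,merge)→4900, (C,hash)→7800, (A,hash)→12800, (C,nl)→20550, (A,nl_idx)→43200, (A,merge)→90550 …(+1); best=4900 via (C,merge)
  {ABD}: card=1250; try (D,merge)→1700, (D,hash)→2000, (D,nl)→5550, (A,hash)→10100, (A,nl_idx)→48250, (A,merge)→107350 …(+1); best=1700 via (D,merge)
  {BCD}: card=150000; try (D,hash)→13600, (C,hash)→16700, (D,merge)→91000, (C,merge)→111000, (D,nl)→606200, (C,nl)→3002000; best=13600 via (D,hash)
  {ABCD}: card=25000; try (D,hash)→7300, (C,hash)→10150, (D,merge)→16700, (C,merge)→20700, (D,nl)→104900, (A,hash)→164200 …(+4); best=7300 via (D,hash)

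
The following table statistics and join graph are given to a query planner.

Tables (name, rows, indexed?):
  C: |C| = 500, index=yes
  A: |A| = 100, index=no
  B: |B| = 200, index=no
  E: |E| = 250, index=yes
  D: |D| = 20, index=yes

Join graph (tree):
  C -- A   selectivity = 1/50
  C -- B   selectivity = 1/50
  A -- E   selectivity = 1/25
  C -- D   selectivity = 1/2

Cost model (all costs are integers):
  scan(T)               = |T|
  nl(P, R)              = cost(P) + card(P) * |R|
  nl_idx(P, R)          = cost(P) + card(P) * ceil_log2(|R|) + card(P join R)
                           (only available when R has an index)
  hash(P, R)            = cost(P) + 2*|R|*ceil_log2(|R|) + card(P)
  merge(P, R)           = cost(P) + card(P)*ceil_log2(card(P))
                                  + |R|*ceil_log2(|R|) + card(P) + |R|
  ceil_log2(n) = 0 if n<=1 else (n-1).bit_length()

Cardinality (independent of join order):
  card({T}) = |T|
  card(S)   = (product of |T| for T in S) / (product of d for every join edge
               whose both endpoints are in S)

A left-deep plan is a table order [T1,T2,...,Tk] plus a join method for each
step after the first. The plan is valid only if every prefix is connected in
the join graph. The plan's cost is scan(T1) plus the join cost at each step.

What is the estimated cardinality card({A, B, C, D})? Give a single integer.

Tables in S: A(100), B(200), C(500), D(20)
Edges inside S: C-A(d=50), C-B(d=50), C-D(d=2)
numerator = 100 * 200 * 500 * 20 = 200000000
denominator = 50 * 50 * 2 = 5000
card(S) = 200000000 / 5000 = 40000

40000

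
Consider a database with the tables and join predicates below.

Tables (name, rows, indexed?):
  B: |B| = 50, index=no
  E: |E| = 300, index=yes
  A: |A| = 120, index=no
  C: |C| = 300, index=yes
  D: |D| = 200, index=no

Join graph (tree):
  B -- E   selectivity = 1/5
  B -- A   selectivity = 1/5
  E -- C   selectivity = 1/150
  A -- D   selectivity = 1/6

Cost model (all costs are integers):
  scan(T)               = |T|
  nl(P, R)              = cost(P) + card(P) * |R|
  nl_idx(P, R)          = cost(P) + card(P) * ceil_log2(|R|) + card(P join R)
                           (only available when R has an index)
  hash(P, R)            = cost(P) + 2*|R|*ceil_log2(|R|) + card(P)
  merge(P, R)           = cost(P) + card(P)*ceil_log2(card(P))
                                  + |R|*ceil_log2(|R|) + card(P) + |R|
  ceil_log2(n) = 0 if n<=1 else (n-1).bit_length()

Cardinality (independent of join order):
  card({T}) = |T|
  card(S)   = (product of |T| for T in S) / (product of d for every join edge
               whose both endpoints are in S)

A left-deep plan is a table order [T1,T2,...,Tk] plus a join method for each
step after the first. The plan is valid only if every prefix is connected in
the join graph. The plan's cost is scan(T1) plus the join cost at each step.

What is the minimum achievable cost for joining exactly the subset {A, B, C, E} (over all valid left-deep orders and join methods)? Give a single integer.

12480

Selinger DP over subsets of {A,B,C,E}:
  {B}: scan cost=50, card=50
  {E}: scan cost=300, card=300
  {A}: scan cost=120, card=120
  {C}: scan cost=300, card=300
  {BE}: card=3000; try (B,hash)→1200, (E,merge)→3400, (E,nl_idx)→3500, (B,merge)→3650, (E,hash)→5500, (E,nl)→15050 …(+1); best=1200 via (B,hash)
  {AB}: card=1200; try (B,hash)→840, (A,merge)→1360, (B,merge)→1430, (A,hash)→1780, (A,nl)→6050, (B,nl)→6120; best=840 via (B,hash)
  {CE}: card=600; try (E,nl_idx)→3600, (C,nl_idx)→3600, (E,hash)→6000, (C,hash)→6000, (E,merge)→6300, (C,merge)→6300 …(+2); best=3600 via (E,nl_idx)
  {ABE}: card=72000; try (A,hash)→5880, (E,hash)→7440, (E,merge)→18240, (A,merge)→41160, (E,nl_idx)→83640, (E,nl)→360840 …(+1); best=5880 via (A,hash)
  {BCE}: card=6000; try (B,hash)→4800, (C,hash)→9600, (B,merge)→10550, (B,nl)→33600, (C,nl_idx)→34200, (C,merge)→43200 …(+1); best=4800 via (B,hash)
  {ABCE}: card=144000; try (A,hash)→12480, (C,hash)→83280, (A,merge)→89760, (A,nl)→724800, (C,nl_idx)→797880, (C,merge)→1304880 …(+1); best=12480 via (A,hash)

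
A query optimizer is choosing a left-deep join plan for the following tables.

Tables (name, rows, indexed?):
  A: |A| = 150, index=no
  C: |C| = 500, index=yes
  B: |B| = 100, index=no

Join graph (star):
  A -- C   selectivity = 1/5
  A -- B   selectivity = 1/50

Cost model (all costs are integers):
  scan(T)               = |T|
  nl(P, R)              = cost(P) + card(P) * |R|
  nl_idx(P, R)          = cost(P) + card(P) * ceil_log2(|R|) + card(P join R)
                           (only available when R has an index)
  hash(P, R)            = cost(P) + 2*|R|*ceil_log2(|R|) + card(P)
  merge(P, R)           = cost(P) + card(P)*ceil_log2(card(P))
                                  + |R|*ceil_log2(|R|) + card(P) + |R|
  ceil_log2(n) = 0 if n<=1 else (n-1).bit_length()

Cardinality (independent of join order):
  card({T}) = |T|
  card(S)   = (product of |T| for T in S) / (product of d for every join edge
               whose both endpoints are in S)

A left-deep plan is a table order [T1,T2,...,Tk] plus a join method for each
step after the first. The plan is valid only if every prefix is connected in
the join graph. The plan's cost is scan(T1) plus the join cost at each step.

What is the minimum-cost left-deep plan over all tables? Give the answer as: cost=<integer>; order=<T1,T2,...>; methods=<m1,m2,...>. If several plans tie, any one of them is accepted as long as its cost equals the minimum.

Selinger DP (subsets sized 1..n):
  {A}: scan cost=150, card=150
  {C}: scan cost=500, card=500
  {B}: scan cost=100, card=100
  {AC}: card=15000; try (A,hash)→3400, (C,merge)→6500, (A,merge)→6850, (C,hash)→9300, (C,nl_idx)→16500, (C,nl)→75150 …(+1); best=3400 via (A,hash)
  {AB}: card=300; try (B,hash)→1700, (A,merge)→2250, (B,merge)→2300, (A,hash)→2600, (A,nl)→15100, (B,nl)→15150; best=1700 via (B,hash)
  {ABC}: card=30000; try (C,merge)→9700, (C,hash)→11000, (B,hash)→19800, (C,nl_idx)→34400, (C,nl)→151700, (B,merge)→229200 …(+1); best=9700 via (C,merge)

cost=9700; order=A,B,C; methods=hash,merge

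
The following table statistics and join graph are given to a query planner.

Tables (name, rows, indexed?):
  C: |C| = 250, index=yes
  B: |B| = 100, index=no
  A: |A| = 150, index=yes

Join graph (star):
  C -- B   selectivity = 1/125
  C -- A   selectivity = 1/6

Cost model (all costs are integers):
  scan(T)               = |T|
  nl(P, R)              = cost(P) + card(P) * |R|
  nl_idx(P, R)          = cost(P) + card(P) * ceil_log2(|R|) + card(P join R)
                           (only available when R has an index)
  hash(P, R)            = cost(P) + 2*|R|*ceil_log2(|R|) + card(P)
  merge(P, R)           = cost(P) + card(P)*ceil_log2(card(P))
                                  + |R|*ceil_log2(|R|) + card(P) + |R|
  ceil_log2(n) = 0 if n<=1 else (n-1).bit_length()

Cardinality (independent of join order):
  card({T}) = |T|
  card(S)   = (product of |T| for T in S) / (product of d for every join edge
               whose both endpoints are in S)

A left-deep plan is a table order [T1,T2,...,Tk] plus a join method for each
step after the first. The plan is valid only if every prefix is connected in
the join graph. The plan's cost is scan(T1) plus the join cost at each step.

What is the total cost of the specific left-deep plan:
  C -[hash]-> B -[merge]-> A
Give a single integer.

step 1: scan C: cost=250, card=250
step 2: join B via hash
    card(P join B) = 250*100/(125) = 200
    cost = 250 + 2*100*7 + 250 = 1900
step 3: join A via merge
    card(P join A) = 200*150/(6) = 5000
    cost = 1900 + 200*8 + 150*8 + 200 + 150 = 5050

5050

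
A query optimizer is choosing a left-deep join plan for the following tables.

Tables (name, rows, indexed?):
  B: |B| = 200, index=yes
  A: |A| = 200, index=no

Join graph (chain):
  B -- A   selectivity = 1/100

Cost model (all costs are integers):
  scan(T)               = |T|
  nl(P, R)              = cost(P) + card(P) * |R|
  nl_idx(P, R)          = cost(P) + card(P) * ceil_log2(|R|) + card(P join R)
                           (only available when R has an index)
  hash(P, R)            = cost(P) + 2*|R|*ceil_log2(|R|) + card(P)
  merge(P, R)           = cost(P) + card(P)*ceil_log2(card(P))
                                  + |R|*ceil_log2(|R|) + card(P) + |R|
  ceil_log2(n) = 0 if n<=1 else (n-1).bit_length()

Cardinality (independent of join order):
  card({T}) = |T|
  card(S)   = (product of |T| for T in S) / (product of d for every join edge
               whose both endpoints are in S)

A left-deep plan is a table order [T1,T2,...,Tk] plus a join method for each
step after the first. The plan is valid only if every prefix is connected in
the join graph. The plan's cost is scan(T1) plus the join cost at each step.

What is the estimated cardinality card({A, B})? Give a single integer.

Tables in S: A(200), B(200)
Edges inside S: B-A(d=100)
numerator = 200 * 200 = 40000
denominator = 100 = 100
card(S) = 40000 / 100 = 400

400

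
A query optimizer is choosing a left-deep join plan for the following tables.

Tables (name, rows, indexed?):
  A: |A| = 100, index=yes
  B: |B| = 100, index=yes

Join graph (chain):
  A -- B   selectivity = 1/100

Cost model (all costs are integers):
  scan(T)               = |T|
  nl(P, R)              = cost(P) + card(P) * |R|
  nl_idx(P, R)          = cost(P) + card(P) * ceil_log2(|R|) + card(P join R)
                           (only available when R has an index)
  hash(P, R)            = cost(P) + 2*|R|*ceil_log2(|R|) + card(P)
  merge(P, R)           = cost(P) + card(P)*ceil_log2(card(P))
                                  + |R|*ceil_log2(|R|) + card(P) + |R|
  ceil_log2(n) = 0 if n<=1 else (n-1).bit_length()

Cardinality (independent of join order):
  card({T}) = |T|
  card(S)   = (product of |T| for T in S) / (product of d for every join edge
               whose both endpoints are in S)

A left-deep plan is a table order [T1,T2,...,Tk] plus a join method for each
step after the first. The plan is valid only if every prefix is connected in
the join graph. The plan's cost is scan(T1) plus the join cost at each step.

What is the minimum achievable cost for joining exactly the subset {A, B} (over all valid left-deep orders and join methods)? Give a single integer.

900

Selinger DP over subsets of {A,B}:
  {A}: scan cost=100, card=100
  {B}: scan cost=100, card=100
  {AB}: card=100; try (B,nl_idx)→900, (A,nl_idx)→900, (B,hash)→1600, (A,hash)→1600, (B,merge)→1700, (A,merge)→1700 …(+2); best=900 via (B,nl_idx)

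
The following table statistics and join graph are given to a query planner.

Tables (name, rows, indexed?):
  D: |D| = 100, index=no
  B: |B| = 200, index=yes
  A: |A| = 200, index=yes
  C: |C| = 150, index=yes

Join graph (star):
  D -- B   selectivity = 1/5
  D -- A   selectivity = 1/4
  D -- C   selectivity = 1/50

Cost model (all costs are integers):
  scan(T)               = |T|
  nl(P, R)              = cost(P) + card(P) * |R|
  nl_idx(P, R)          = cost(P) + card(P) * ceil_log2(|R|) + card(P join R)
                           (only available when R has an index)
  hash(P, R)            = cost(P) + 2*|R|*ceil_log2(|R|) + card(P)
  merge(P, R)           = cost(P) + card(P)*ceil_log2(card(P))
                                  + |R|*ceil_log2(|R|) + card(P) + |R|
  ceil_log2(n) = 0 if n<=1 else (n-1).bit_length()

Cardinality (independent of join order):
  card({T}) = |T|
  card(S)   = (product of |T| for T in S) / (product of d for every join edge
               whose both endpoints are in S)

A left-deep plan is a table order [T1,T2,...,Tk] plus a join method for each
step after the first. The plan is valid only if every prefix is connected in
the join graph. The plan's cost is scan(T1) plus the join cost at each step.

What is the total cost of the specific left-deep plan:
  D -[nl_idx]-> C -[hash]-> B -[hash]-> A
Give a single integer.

step 1: scan D: cost=100, card=100
step 2: join C via nl_idx
    card(P join C) = 100*150/(50) = 300
    cost = 100 + 100*8 + 300 = 1200
step 3: join B via hash
    card(P join B) = 300*200/(5) = 12000
    cost = 1200 + 2*200*8 + 300 = 4700
step 4: join A via hash
    card(P join A) = 12000*200/(4) = 600000
    cost = 4700 + 2*200*8 + 12000 = 19900

19900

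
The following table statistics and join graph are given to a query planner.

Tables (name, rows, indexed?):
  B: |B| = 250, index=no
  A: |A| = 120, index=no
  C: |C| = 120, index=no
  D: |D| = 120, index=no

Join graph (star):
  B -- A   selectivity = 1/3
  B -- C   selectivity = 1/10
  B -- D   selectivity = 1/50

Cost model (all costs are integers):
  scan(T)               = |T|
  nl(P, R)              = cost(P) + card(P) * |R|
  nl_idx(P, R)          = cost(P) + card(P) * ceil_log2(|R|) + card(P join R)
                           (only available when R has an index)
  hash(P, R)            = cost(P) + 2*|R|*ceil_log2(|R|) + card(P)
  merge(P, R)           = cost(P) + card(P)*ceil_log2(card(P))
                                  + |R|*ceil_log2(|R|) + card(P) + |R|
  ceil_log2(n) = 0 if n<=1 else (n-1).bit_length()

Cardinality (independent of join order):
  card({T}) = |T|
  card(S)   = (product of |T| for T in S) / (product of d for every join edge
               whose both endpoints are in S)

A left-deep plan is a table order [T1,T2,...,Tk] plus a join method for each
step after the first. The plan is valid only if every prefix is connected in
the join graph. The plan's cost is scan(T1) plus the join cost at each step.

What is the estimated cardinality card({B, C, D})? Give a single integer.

7200

Tables in S: B(250), C(120), D(120)
Edges inside S: B-C(d=10), B-D(d=50)
numerator = 250 * 120 * 120 = 3600000
denominator = 10 * 50 = 500
card(S) = 3600000 / 500 = 7200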